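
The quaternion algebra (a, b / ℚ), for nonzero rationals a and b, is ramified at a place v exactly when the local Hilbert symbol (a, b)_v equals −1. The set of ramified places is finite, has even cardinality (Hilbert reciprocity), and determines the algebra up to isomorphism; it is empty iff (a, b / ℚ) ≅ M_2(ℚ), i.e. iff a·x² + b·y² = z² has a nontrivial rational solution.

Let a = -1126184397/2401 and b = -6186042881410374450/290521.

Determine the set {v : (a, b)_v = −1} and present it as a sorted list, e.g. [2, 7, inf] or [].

Mod squares: a ≡ -12597, b ≡ -1938. Check v ∈ {∞, 2, 3, 5, 7, 11, 13, 17, 19, 23}.
v=13: a=13^3·(≡6), b=13^4·(≡3) mod 13; (6|13)=-1, (3|13)=+1; (−1)^{3·4·6}·(-1)^4·(+1)^3 = +1.
v=11: a=11^0·(≡1), b=11^-2·(≡9) mod 11; (1|11)=+1, (9|11)=+1; (−1)^{0·-2·5}·(+1)^-2·(+1)^0 = +1.
v=19: a=19^1·(≡18), b=19^3·(≡13) mod 19; (18|19)=-1, (13|19)=-1; (−1)^{1·3·9}·(-1)^3·(-1)^1 = -1.
v=17: a=17^1·(≡5), b=17^3·(≡10) mod 17; (5|17)=-1, (10|17)=-1; (−1)^{1·3·8}·(-1)^3·(-1)^1 = +1.
v=7: a=7^-4·(≡5), b=7^-4·(≡4) mod 7; (5|7)=-1, (4|7)=+1; (−1)^{-4·-4·3}·(-1)^-4·(+1)^-4 = +1.
v=23: a=23^2·(≡19), b=23^2·(≡21) mod 23; (19|23)=-1, (21|23)=-1; (−1)^{2·2·11}·(-1)^2·(-1)^2 = +1.
v=∞: -12597 < 0 and -1938 < 0  ⇒  (a,b)_∞ = -1.
v=5: a=5^0·(≡3), b=5^2·(≡2) mod 5; (3|5)=-1, (2|5)=-1; (−1)^{0·2·2}·(-1)^2·(-1)^0 = +1.
v=3: a=3^1·(≡1), b=3^5·(≡2) mod 3; (1|3)=+1, (2|3)=-1; (−1)^{1·5·1}·(+1)^5·(-1)^1 = +1.
v=2: v_2(a)=0, v_2(b)=1; units ≡ 3, 7 (mod 8); ε·ε+αω+βω = 1·1+0·0+1·1 ≡ 0  ⇒  (a,b)_2 = +1.
Ram(-12597, -1938) = {19, ∞}; no ℚ_19-point on the conic.

[19, inf]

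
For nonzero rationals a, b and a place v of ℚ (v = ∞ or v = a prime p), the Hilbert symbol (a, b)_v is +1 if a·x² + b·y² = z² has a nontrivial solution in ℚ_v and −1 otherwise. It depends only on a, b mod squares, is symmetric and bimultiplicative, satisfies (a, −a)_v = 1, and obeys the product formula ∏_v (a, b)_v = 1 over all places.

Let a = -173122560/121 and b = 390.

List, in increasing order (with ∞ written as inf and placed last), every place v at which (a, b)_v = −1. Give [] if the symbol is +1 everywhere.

[2, 13]

(a, b) ≡ (-65, 390) mod (ℚ^×)²; places V = {2, 3, 5, 11, 13, 17, ∞}.
(a,b)_2: α=10, β=1; u≡7, v≡3 (mod 8); ε(u)ε(v)=1·1, αω(v)=10·1, βω(u)=1·0; sum ≡ 1  ⇒  -1.
(a,b)_5: α=1, u≡3; β=1, v≡3 (mod 5); (3|5)=-1, (3|5)=-1; sign (−1)^0·-1^1·-1^1 = +1.
(a,b)_17: α=2, u≡3; β=0, v≡16 (mod 17); (3|17)=-1, (16|17)=+1; sign (−1)^0·-1^0·+1^2 = +1.
(a,b)_∞: sgn(-65)=−, sgn(390)=+, so +1.
(a,b)_13: α=1, u≡7; β=1, v≡4 (mod 13); (7|13)=-1, (4|13)=+1; sign (−1)^0·-1^1·+1^1 = -1.
(a,b)_11: α=-2, u≡5; β=0, v≡5 (mod 11); (5|11)=+1, (5|11)=+1; sign (−1)^0·+1^0·+1^-2 = +1.
(a,b)_3: α=2, u≡1; β=1, v≡1 (mod 3); (1|3)=+1, (1|3)=+1; sign (−1)^0·+1^1·+1^2 = +1.
Ram(-65, 390) = {2, 13}; no ℚ_2-point on the conic.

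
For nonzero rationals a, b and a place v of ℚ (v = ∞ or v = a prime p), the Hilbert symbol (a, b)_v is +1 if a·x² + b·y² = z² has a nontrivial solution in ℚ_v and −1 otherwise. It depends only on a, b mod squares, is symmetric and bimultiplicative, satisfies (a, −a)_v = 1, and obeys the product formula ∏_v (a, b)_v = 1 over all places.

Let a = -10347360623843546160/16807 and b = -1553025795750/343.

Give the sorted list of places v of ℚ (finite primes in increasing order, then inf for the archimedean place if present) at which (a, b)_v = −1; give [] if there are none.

[5, 7, 13, inf]

Mod squares: a ≡ -5005, b ≡ -10010. Check v ∈ {∞, 2, 3, 5, 7, 11, 13}.
v=2: v_2(a)=4, v_2(b)=1; units ≡ 3, 3 (mod 8); ε·ε+αω+βω = 1·1+4·1+1·1 ≡ 0  ⇒  (a,b)_2 = +1.
v=5: a=5^1·(≡4), b=5^3·(≡3) mod 5; (4|5)=+1, (3|5)=-1; (−1)^{1·3·2}·(+1)^3·(-1)^1 = -1.
v=∞: -5005 < 0 and -10010 < 0  ⇒  (a,b)_∞ = -1.
v=3: a=3^8·(≡2), b=3^2·(≡1) mod 3; (2|3)=-1, (1|3)=+1; (−1)^{8·2·1}·(-1)^2·(+1)^8 = +1.
v=13: a=13^11·(≡8), b=13^7·(≡3) mod 13; (8|13)=-1, (3|13)=+1; (−1)^{11·7·6}·(-1)^7·(+1)^11 = -1.
v=7: a=7^-5·(≡3), b=7^-3·(≡5) mod 7; (3|7)=-1, (5|7)=-1; (−1)^{-5·-3·3}·(-1)^-3·(-1)^-5 = -1.
v=11: a=11^1·(≡8), b=11^1·(≡1) mod 11; (8|11)=-1, (1|11)=+1; (−1)^{1·1·5}·(-1)^1·(+1)^1 = +1.
|Ram(-5005, -10010)| = 4, even; anisotropic at {5, 7, 13, ∞}.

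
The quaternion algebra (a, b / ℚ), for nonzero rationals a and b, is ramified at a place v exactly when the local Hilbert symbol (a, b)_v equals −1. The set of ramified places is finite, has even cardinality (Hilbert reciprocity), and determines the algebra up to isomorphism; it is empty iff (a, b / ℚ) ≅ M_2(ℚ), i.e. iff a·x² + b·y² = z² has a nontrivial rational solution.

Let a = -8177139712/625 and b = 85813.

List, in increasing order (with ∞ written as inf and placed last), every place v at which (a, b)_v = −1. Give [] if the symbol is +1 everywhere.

[23, 47]

(a, b) ≡ (-499093, 85813) mod (ℚ^×)²; places V = {2, 5, 7, 13, 23, 37, 41, 47, ∞}.
(a,b)_13: α=0, u≡12; β=1, v≡10 (mod 13); (12|13)=+1, (10|13)=+1; sign (−1)^0·+1^1·+1^0 = +1.
(a,b)_47: α=1, u≡6; β=0, v≡38 (mod 47); (6|47)=+1, (38|47)=-1; sign (−1)^0·+1^0·-1^1 = -1.
(a,b)_41: α=1, u≡10; β=1, v≡2 (mod 41); (10|41)=+1, (2|41)=+1; sign (−1)^0·+1^1·+1^1 = +1.
(a,b)_37: α=1, u≡28; β=0, v≡10 (mod 37); (28|37)=+1, (10|37)=+1; sign (−1)^0·+1^0·+1^1 = +1.
(a,b)_2: α=14, β=0; u≡3, v≡5 (mod 8); ε(u)ε(v)=1·0, αω(v)=14·1, βω(u)=0·1; sum ≡ 0  ⇒  +1.
(a,b)_∞: sgn(-499093)=−, sgn(85813)=+, so +1.
(a,b)_5: α=-4, u≡3; β=0, v≡3 (mod 5); (3|5)=-1, (3|5)=-1; sign (−1)^0·-1^0·-1^-4 = +1.
(a,b)_23: α=0, u≡14; β=1, v≡5 (mod 23); (14|23)=-1, (5|23)=-1; sign (−1)^0·-1^1·-1^0 = -1.
(a,b)_7: α=1, u≡6; β=1, v≡2 (mod 7); (6|7)=-1, (2|7)=+1; sign (−1)^1·-1^1·+1^1 = +1.
(-499093, 85813 / ℚ) ramifies at {23, 47}: a division algebra.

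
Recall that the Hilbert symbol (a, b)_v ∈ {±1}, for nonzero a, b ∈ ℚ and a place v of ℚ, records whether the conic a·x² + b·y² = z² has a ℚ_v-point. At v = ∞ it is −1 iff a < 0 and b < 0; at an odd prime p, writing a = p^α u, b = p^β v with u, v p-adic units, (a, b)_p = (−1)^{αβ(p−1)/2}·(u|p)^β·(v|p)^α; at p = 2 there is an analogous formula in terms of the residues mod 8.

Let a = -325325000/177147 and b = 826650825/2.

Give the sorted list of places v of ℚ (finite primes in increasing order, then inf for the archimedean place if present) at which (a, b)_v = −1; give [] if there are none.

[2, 3, 7, 11]

(a, b) ≡ (-2310, 66) mod (ℚ^×)²; places V = {2, 3, 5, 7, 11, 13, ∞}.
(a,b)_∞: sgn(-2310)=−, sgn(66)=+, so +1.
(a,b)_2: α=3, β=-1; u≡5, v≡1 (mod 8); ε(u)ε(v)=0·0, αω(v)=3·0, βω(u)=-1·1; sum ≡ 1  ⇒  -1.
(a,b)_3: α=-11, u≡1; β=1, v≡1 (mod 3); (1|3)=+1, (1|3)=+1; sign (−1)^1·+1^1·+1^-11 = -1.
(a,b)_13: α=2, u≡3; β=2, v≡3 (mod 13); (3|13)=+1, (3|13)=+1; sign (−1)^0·+1^2·+1^2 = +1.
(a,b)_11: α=1, u≡6; β=3, v≡2 (mod 11); (6|11)=-1, (2|11)=-1; sign (−1)^1·-1^3·-1^1 = -1.
(a,b)_5: α=5, u≡3; β=2, v≡4 (mod 5); (3|5)=-1, (4|5)=+1; sign (−1)^0·-1^2·+1^5 = +1.
(a,b)_7: α=1, u≡6; β=2, v≡6 (mod 7); (6|7)=-1, (6|7)=-1; sign (−1)^0·-1^2·-1^1 = -1.
|Ram(-2310, 66)| = 4, even; anisotropic at {2, 3, 7, 11}.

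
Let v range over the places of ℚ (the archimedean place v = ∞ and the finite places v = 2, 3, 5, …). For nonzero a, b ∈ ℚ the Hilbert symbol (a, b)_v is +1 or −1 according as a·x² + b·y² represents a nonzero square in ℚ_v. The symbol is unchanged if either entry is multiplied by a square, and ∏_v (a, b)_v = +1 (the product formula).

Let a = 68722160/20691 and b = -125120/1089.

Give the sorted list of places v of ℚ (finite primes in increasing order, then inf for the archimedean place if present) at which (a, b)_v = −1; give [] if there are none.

[5, 13, 19, 23]

Mod squares: a ≡ 482885, b ≡ -1955. Check v ∈ {∞, 2, 3, 5, 11, 13, 17, 19, 23}.
v=∞: 482885 > 0 and -1955 < 0  ⇒  (a,b)_∞ = +1.
v=23: a=23^1·(≡19), b=23^1·(≡10) mod 23; (19|23)=-1, (10|23)=-1; (−1)^{1·1·11}·(-1)^1·(-1)^1 = -1.
v=5: a=5^1·(≡2), b=5^1·(≡4) mod 5; (2|5)=-1, (4|5)=+1; (−1)^{1·1·2}·(-1)^1·(+1)^1 = -1.
v=11: a=11^-2·(≡2), b=11^-2·(≡3) mod 11; (2|11)=-1, (3|11)=+1; (−1)^{-2·-2·5}·(-1)^-2·(+1)^-2 = +1.
v=3: a=3^-2·(≡2), b=3^-2·(≡1) mod 3; (2|3)=-1, (1|3)=+1; (−1)^{-2·-2·1}·(-1)^-2·(+1)^-2 = +1.
v=13: a=13^3·(≡10), b=13^0·(≡7) mod 13; (10|13)=+1, (7|13)=-1; (−1)^{3·0·6}·(+1)^0·(-1)^3 = -1.
v=2: v_2(a)=4, v_2(b)=6; units ≡ 5, 5 (mod 8); ε·ε+αω+βω = 0·0+4·1+6·1 ≡ 0  ⇒  (a,b)_2 = +1.
v=19: a=19^-1·(≡12), b=19^0·(≡15) mod 19; (12|19)=-1, (15|19)=-1; (−1)^{-1·0·9}·(-1)^0·(-1)^-1 = -1.
v=17: a=17^1·(≡8), b=17^1·(≡1) mod 17; (8|17)=+1, (1|17)=+1; (−1)^{1·1·8}·(+1)^1·(+1)^1 = +1.
(482885, -1955 / ℚ) ramifies at {5, 13, 19, 23}: a division algebra.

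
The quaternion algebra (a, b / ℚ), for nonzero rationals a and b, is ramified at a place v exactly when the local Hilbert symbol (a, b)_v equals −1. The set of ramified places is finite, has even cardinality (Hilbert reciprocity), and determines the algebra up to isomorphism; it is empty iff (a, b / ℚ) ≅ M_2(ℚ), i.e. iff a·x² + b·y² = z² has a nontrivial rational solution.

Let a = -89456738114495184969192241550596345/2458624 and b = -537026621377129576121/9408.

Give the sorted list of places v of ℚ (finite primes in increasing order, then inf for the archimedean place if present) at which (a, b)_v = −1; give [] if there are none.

Mod squares: a ≡ -476905, b ≡ -51243. Check v ∈ {∞, 2, 3, 5, 7, 11, 13, 19, 23, 29, 31}.
v=11: a=11^7·(≡8), b=11^4·(≡8) mod 11; (8|11)=-1, (8|11)=-1; (−1)^{7·4·5}·(-1)^4·(-1)^7 = -1.
v=29: a=29^5·(≡8), b=29^3·(≡14) mod 29; (8|29)=-1, (14|29)=-1; (−1)^{5·3·14}·(-1)^3·(-1)^5 = +1.
v=13: a=13^9·(≡3), b=13^6·(≡1) mod 13; (3|13)=+1, (1|13)=+1; (−1)^{9·6·6}·(+1)^6·(+1)^9 = +1.
v=31: a=31^2·(≡22), b=31^1·(≡23) mod 31; (22|31)=-1, (23|31)=-1; (−1)^{2·1·15}·(-1)^1·(-1)^2 = -1.
v=7: a=7^-4·(≡3), b=7^-2·(≡4) mod 7; (3|7)=-1, (4|7)=+1; (−1)^{-4·-2·3}·(-1)^-2·(+1)^-4 = +1.
v=5: a=5^1·(≡4), b=5^0·(≡3) mod 5; (4|5)=+1, (3|5)=-1; (−1)^{1·0·2}·(+1)^0·(-1)^1 = -1.
v=∞: -476905 < 0 and -51243 < 0  ⇒  (a,b)_∞ = -1.
v=23: a=23^3·(≡15), b=23^2·(≡16) mod 23; (15|23)=-1, (16|23)=+1; (−1)^{3·2·11}·(-1)^2·(+1)^3 = +1.
v=19: a=19^2·(≡14), b=19^1·(≡1) mod 19; (14|19)=-1, (1|19)=+1; (−1)^{2·1·9}·(-1)^1·(+1)^2 = -1.
v=2: v_2(a)=-10, v_2(b)=-6; units ≡ 7, 5 (mod 8); ε·ε+αω+βω = 1·0+-10·1+-6·0 ≡ 0  ⇒  (a,b)_2 = +1.
v=3: a=3^0·(≡2), b=3^-1·(≡1) mod 3; (2|3)=-1, (1|3)=+1; (−1)^{0·-1·1}·(-1)^-1·(+1)^0 = -1.
(-476905, -51243 / ℚ) ramifies at {3, 5, 11, 19, 31, ∞}: a division algebra.

[3, 5, 11, 19, 31, inf]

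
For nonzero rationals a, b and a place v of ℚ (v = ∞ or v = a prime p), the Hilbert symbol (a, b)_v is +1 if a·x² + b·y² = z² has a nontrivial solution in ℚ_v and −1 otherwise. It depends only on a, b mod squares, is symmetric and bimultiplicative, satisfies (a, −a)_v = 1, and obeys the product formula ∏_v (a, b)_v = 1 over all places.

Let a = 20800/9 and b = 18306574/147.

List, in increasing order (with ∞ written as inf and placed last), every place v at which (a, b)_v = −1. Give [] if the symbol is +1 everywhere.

[2, 11]

(a, b) ≡ (13, 858) mod (ℚ^×)²; places V = {2, 3, 5, 7, 11, 13, 23, ∞}.
(a,b)_23: α=0, u≡6; β=2, v≡22 (mod 23); (6|23)=+1, (22|23)=-1; sign (−1)^0·+1^2·-1^0 = +1.
(a,b)_3: α=-2, u≡1; β=-1, v≡1 (mod 3); (1|3)=+1, (1|3)=+1; sign (−1)^0·+1^-1·+1^-2 = +1.
(a,b)_5: α=2, u≡3; β=0, v≡2 (mod 5); (3|5)=-1, (2|5)=-1; sign (−1)^0·-1^0·-1^2 = +1.
(a,b)_7: α=0, u≡5; β=-2, v≡2 (mod 7); (5|7)=-1, (2|7)=+1; sign (−1)^0·-1^-2·+1^0 = +1.
(a,b)_∞: sgn(13)=+, sgn(858)=+, so +1.
(a,b)_13: α=1, u≡3; β=1, v≡3 (mod 13); (3|13)=+1, (3|13)=+1; sign (−1)^0·+1^1·+1^1 = +1.
(a,b)_2: α=6, β=1; u≡5, v≡5 (mod 8); ε(u)ε(v)=0·0, αω(v)=6·1, βω(u)=1·1; sum ≡ 1  ⇒  -1.
(a,b)_11: α=0, u≡6; β=3, v≡1 (mod 11); (6|11)=-1, (1|11)=+1; sign (−1)^0·-1^3·+1^0 = -1.
|Ram(13, 858)| = 2, even; anisotropic at {2, 11}.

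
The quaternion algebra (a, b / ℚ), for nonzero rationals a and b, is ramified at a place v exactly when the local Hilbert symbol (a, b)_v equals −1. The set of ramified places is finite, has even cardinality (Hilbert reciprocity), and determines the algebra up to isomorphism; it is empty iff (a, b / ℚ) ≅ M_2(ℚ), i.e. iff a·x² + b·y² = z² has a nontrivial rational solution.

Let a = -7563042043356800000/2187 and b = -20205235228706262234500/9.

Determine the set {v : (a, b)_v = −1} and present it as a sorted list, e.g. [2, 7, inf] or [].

(a, b) ≡ (-90915, -14105) mod (ℚ^×)²; places V = {2, 3, 5, 7, 11, 13, 19, 29, 31, ∞}.
(a,b)_5: α=5, u≡2; β=3, v≡1 (mod 5); (2|5)=-1, (1|5)=+1; sign (−1)^0·-1^3·+1^5 = -1.
(a,b)_11: α=1, u≡2; β=2, v≡6 (mod 11); (2|11)=-1, (6|11)=-1; sign (−1)^0·-1^2·-1^1 = -1.
(a,b)_7: α=4, u≡4; β=5, v≡2 (mod 7); (4|7)=+1, (2|7)=+1; sign (−1)^0·+1^5·+1^4 = +1.
(a,b)_29: α=1, u≡10; β=2, v≡3 (mod 29); (10|29)=-1, (3|29)=-1; sign (−1)^0·-1^2·-1^1 = -1.
(a,b)_∞: sgn(-90915)=−, sgn(-14105)=−, so -1.
(a,b)_13: α=2, u≡8; β=3, v≡5 (mod 13); (8|13)=-1, (5|13)=-1; sign (−1)^0·-1^3·-1^2 = -1.
(a,b)_3: α=-7, u≡1; β=-2, v≡1 (mod 3); (1|3)=+1, (1|3)=+1; sign (−1)^0·+1^-2·+1^-7 = +1.
(a,b)_2: α=10, β=2; u≡5, v≡7 (mod 8); ε(u)ε(v)=0·1, αω(v)=10·0, βω(u)=2·1; sum ≡ 0  ⇒  +1.
(a,b)_19: α=1, u≡15; β=2, v≡2 (mod 19); (15|19)=-1, (2|19)=-1; sign (−1)^0·-1^2·-1^1 = -1.
(a,b)_31: α=2, u≡20; β=3, v≡16 (mod 31); (20|31)=+1, (16|31)=+1; sign (−1)^0·+1^3·+1^2 = +1.
Ram(-90915, -14105) = {5, 11, 13, 19, 29, ∞}; no ℚ_5-point on the conic.

[5, 11, 13, 19, 29, inf]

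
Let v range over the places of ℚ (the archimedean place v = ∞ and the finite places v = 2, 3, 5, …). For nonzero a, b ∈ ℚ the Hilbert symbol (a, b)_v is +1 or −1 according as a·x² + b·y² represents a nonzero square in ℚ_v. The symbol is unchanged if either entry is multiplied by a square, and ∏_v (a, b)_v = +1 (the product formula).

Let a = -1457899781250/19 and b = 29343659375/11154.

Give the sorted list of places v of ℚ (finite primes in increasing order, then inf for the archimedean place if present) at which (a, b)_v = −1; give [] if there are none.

(a, b) ≡ (-1254, 6270) mod (ℚ^×)²; places V = {2, 3, 5, 11, 13, 19, 29, 37, 41, ∞}.
(a,b)_5: α=6, u≡1; β=5, v≡4 (mod 5); (1|5)=+1, (4|5)=+1; sign (−1)^0·+1^5·+1^6 = +1.
(a,b)_11: α=1, u≡10; β=-1, v≡4 (mod 11); (10|11)=-1, (4|11)=+1; sign (−1)^1·-1^-1·+1^1 = +1.
(a,b)_19: α=-1, u≡15; β=3, v≡9 (mod 19); (15|19)=-1, (9|19)=+1; sign (−1)^1·-1^3·+1^-1 = +1.
(a,b)_37: α=0, u≡34; β=2, v≡14 (mod 37); (34|37)=+1, (14|37)=-1; sign (−1)^0·+1^2·-1^0 = +1.
(a,b)_∞: sgn(-1254)=−, sgn(6270)=+, so +1.
(a,b)_41: α=2, u≡6; β=0, v≡3 (mod 41); (6|41)=-1, (3|41)=-1; sign (−1)^0·-1^0·-1^2 = +1.
(a,b)_2: α=1, β=-1; u≡5, v≡7 (mod 8); ε(u)ε(v)=0·1, αω(v)=1·0, βω(u)=-1·1; sum ≡ 1  ⇒  -1.
(a,b)_3: α=1, u≡2; β=-1, v≡2 (mod 3); (2|3)=-1, (2|3)=-1; sign (−1)^1·-1^-1·-1^1 = -1.
(a,b)_13: α=0, u≡6; β=-2, v≡4 (mod 13); (6|13)=-1, (4|13)=+1; sign (−1)^0·-1^-2·+1^0 = +1.
(a,b)_29: α=2, u≡28; β=0, v≡23 (mod 29); (28|29)=+1, (23|29)=+1; sign (−1)^0·+1^0·+1^2 = +1.
(-1254, 6270 / ℚ) ramifies at {2, 3}: a division algebra.

[2, 3]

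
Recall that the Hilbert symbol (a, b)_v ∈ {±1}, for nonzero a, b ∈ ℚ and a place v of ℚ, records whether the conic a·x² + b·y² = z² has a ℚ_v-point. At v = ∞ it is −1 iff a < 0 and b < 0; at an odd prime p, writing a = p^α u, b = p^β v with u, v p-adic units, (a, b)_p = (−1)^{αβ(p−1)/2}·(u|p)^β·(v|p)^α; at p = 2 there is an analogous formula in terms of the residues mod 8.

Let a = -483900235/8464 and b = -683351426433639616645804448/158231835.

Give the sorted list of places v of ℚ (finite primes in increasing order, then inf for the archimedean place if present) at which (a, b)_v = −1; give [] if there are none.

[2, 5, 31, inf]

Mod squares: a ≡ -58435, b ≡ -648830. Check v ∈ {∞, 2, 3, 5, 7, 13, 17, 23, 29, 31}.
v=13: a=13^3·(≡4), b=13^7·(≡3) mod 13; (4|13)=+1, (3|13)=+1; (−1)^{3·7·6}·(+1)^7·(+1)^3 = +1.
v=29: a=29^1·(≡27), b=29^4·(≡23) mod 29; (27|29)=-1, (23|29)=+1; (−1)^{1·4·14}·(-1)^4·(+1)^1 = +1.
v=23: a=23^-2·(≡12), b=23^-3·(≡20) mod 23; (12|23)=+1, (20|23)=-1; (−1)^{-2·-3·11}·(+1)^-3·(-1)^-2 = +1.
v=∞: -58435 < 0 and -648830 < 0  ⇒  (a,b)_∞ = -1.
v=3: a=3^0·(≡2), b=3^-2·(≡1) mod 3; (2|3)=-1, (1|3)=+1; (−1)^{0·-2·1}·(-1)^-2·(+1)^0 = +1.
v=7: a=7^2·(≡1), b=7^5·(≡1) mod 7; (1|7)=+1, (1|7)=+1; (−1)^{2·5·3}·(+1)^5·(+1)^2 = +1.
v=17: a=17^0·(≡6), b=17^-2·(≡2) mod 17; (6|17)=-1, (2|17)=+1; (−1)^{0·-2·8}·(-1)^-2·(+1)^0 = +1.
v=5: a=5^1·(≡2), b=5^-1·(≡1) mod 5; (2|5)=-1, (1|5)=+1; (−1)^{1·-1·2}·(-1)^-1·(+1)^1 = -1.
v=31: a=31^1·(≡24), b=31^5·(≡3) mod 31; (24|31)=-1, (3|31)=-1; (−1)^{1·5·15}·(-1)^5·(-1)^1 = -1.
v=2: v_2(a)=-4, v_2(b)=5; units ≡ 5, 1 (mod 8); ε·ε+αω+βω = 0·0+-4·0+5·1 ≡ 1  ⇒  (a,b)_2 = -1.
Ram(-58435, -648830) = {2, 5, 31, ∞}; no ℚ_2-point on the conic.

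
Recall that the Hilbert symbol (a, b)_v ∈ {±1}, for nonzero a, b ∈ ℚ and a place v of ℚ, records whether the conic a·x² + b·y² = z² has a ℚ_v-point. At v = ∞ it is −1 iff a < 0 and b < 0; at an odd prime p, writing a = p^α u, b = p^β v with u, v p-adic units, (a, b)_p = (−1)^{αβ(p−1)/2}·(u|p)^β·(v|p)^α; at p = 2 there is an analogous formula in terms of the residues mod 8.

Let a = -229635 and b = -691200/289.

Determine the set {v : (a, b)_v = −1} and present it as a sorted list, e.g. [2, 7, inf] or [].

(a, b) ≡ (-35, -3) mod (ℚ^×)²; places V = {2, 3, 5, 7, 17, ∞}.
(a,b)_7: α=1, u≡4; β=0, v≡4 (mod 7); (4|7)=+1, (4|7)=+1; sign (−1)^0·+1^0·+1^1 = +1.
(a,b)_∞: sgn(-35)=−, sgn(-3)=−, so -1.
(a,b)_3: α=8, u≡1; β=3, v≡2 (mod 3); (1|3)=+1, (2|3)=-1; sign (−1)^0·+1^3·-1^8 = +1.
(a,b)_5: α=1, u≡3; β=2, v≡3 (mod 5); (3|5)=-1, (3|5)=-1; sign (−1)^0·-1^2·-1^1 = -1.
(a,b)_17: α=0, u≡1; β=-2, v≡3 (mod 17); (1|17)=+1, (3|17)=-1; sign (−1)^0·+1^-2·-1^0 = +1.
(a,b)_2: α=0, β=10; u≡5, v≡5 (mod 8); ε(u)ε(v)=0·0, αω(v)=0·1, βω(u)=10·1; sum ≡ 0  ⇒  +1.
Ram(-35, -3) = {5, ∞}; no ℚ_5-point on the conic.

[5, inf]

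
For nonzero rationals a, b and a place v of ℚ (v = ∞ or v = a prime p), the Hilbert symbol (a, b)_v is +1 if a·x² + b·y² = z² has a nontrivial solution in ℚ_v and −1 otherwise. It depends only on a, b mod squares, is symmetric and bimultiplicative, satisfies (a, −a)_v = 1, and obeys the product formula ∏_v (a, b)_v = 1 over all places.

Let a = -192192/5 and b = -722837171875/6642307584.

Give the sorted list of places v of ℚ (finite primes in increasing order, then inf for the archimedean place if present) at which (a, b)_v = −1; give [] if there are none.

[3, inf]

(a, b) ≡ (-15015, -6006) mod (ℚ^×)²; places V = {2, 3, 5, 7, 11, 13, 19, 23, 31, ∞}.
(a,b)_2: α=6, β=-9; u≡1, v≡5 (mod 8); ε(u)ε(v)=0·0, αω(v)=6·1, βω(u)=-9·0; sum ≡ 0  ⇒  +1.
(a,b)_23: α=0, u≡13; β=2, v≡20 (mod 23); (13|23)=+1, (20|23)=-1; sign (−1)^0·+1^2·-1^0 = +1.
(a,b)_3: α=1, u≡2; β=-3, v≡2 (mod 3); (2|3)=-1, (2|3)=-1; sign (−1)^1·-1^-3·-1^1 = -1.
(a,b)_5: α=-1, u≡3; β=6, v≡4 (mod 5); (3|5)=-1, (4|5)=+1; sign (−1)^0·-1^6·+1^-1 = +1.
(a,b)_13: α=1, u≡2; β=1, v≡5 (mod 13); (2|13)=-1, (5|13)=-1; sign (−1)^0·-1^1·-1^1 = +1.
(a,b)_11: α=1, u≡8; β=-3, v≡1 (mod 11); (8|11)=-1, (1|11)=+1; sign (−1)^1·-1^-3·+1^1 = +1.
(a,b)_∞: sgn(-15015)=−, sgn(-6006)=−, so -1.
(a,b)_7: α=1, u≡1; β=1, v≡5 (mod 7); (1|7)=+1, (5|7)=-1; sign (−1)^1·+1^1·-1^1 = +1.
(a,b)_19: α=0, u≡10; β=-2, v≡11 (mod 19); (10|19)=-1, (11|19)=+1; sign (−1)^0·-1^-2·+1^0 = +1.
(a,b)_31: α=0, u≡14; β=2, v≡14 (mod 31); (14|31)=+1, (14|31)=+1; sign (−1)^0·+1^2·+1^0 = +1.
(-15015, -6006 / ℚ) ramifies at {3, ∞}: a division algebra.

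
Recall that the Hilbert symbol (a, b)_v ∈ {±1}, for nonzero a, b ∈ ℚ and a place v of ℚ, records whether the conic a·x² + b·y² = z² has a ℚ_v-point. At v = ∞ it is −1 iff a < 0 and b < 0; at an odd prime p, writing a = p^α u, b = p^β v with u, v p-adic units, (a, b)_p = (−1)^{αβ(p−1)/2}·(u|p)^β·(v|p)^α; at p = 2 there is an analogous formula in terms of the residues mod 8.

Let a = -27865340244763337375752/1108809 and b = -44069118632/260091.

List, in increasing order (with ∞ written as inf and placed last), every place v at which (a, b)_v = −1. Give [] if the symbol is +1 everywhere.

[19, 31, 43, inf]

Mod squares: a ≡ -27778, b ≡ -35305838. Check v ∈ {∞, 2, 3, 7, 11, 13, 17, 19, 31, 41, 43}.
v=31: a=31^2·(≡6), b=31^1·(≡12) mod 31; (6|31)=-1, (12|31)=-1; (−1)^{2·1·15}·(-1)^1·(-1)^2 = -1.
v=41: a=41^2·(≡1), b=41^1·(≡33) mod 41; (1|41)=+1, (33|41)=+1; (−1)^{2·1·20}·(+1)^1·(+1)^2 = +1.
v=43: a=43^3·(≡34), b=43^1·(≡12) mod 43; (34|43)=-1, (12|43)=-1; (−1)^{3·1·21}·(-1)^1·(-1)^3 = -1.
v=19: a=19^1·(≡9), b=19^-1·(≡16) mod 19; (9|19)=+1, (16|19)=+1; (−1)^{1·-1·9}·(+1)^-1·(+1)^1 = -1.
v=2: v_2(a)=3, v_2(b)=3; units ≡ 7, 1 (mod 8); ε·ε+αω+βω = 1·0+3·0+3·0 ≡ 0  ⇒  (a,b)_2 = +1.
v=11: a=11^2·(≡8), b=11^2·(≡3) mod 11; (8|11)=-1, (3|11)=+1; (−1)^{2·2·5}·(-1)^2·(+1)^2 = +1.
v=17: a=17^3·(≡16), b=17^1·(≡9) mod 17; (16|17)=+1, (9|17)=+1; (−1)^{3·1·8}·(+1)^1·(+1)^3 = +1.
v=3: a=3^-8·(≡2), b=3^-4·(≡1) mod 3; (2|3)=-1, (1|3)=+1; (−1)^{-8·-4·1}·(-1)^-4·(+1)^-8 = +1.
v=7: a=7^4·(≡3), b=7^2·(≡3) mod 7; (3|7)=-1, (3|7)=-1; (−1)^{4·2·3}·(-1)^2·(-1)^4 = +1.
v=∞: -27778 < 0 and -35305838 < 0  ⇒  (a,b)_∞ = -1.
v=13: a=13^-2·(≡1), b=13^-2·(≡4) mod 13; (1|13)=+1, (4|13)=+1; (−1)^{-2·-2·6}·(+1)^-2·(+1)^-2 = +1.
Ram(-27778, -35305838) = {19, 31, 43, ∞}; no ℚ_19-point on the conic.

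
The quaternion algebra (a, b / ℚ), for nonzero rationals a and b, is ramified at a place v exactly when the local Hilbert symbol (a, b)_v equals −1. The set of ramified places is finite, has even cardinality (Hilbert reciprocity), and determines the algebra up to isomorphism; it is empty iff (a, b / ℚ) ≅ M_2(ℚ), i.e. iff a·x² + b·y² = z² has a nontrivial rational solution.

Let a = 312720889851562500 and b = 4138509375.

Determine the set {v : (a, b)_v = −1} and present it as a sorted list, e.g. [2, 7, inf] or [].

(a, b) ≡ (105, 15015) mod (ℚ^×)²; places V = {2, 3, 5, 7, 11, 13, ∞}.
(a,b)_3: α=9, u≡2; β=3, v≡1 (mod 3); (2|3)=-1, (1|3)=+1; sign (−1)^1·-1^3·+1^9 = +1.
(a,b)_5: α=9, u≡4; β=5, v≡3 (mod 5); (4|5)=+1, (3|5)=-1; sign (−1)^0·+1^5·-1^9 = -1.
(a,b)_11: α=2, u≡10; β=1, v≡9 (mod 11); (10|11)=-1, (9|11)=+1; sign (−1)^0·-1^1·+1^2 = -1.
(a,b)_13: α=0, u≡9; β=1, v≡2 (mod 13); (9|13)=+1, (2|13)=-1; sign (−1)^0·+1^1·-1^0 = +1.
(a,b)_2: α=2, β=0; u≡1, v≡7 (mod 8); ε(u)ε(v)=0·1, αω(v)=2·0, βω(u)=0·0; sum ≡ 0  ⇒  +1.
(a,b)_7: α=5, u≡1; β=3, v≡5 (mod 7); (1|7)=+1, (5|7)=-1; sign (−1)^1·+1^3·-1^5 = +1.
(a,b)_∞: sgn(105)=+, sgn(15015)=+, so +1.
Ram(105, 15015) = {5, 11}; no ℚ_5-point on the conic.

[5, 11]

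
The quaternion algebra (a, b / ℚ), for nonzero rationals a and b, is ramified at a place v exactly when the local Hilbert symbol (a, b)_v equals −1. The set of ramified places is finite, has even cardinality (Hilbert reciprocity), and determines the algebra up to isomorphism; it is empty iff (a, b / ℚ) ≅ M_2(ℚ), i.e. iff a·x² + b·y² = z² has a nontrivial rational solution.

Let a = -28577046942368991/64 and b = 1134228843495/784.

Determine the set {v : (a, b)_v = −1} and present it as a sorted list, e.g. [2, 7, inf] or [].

[3, 11, 17, 47]

Mod squares: a ≡ -22231, b ≡ 255. Check v ∈ {∞, 2, 3, 5, 7, 11, 17, 43, 47}.
v=2: v_2(a)=-6, v_2(b)=-4; units ≡ 1, 7 (mod 8); ε·ε+αω+βω = 0·1+-6·0+-4·0 ≡ 0  ⇒  (a,b)_2 = +1.
v=3: a=3^2·(≡2), b=3^3·(≡1) mod 3; (2|3)=-1, (1|3)=+1; (−1)^{2·3·1}·(-1)^3·(+1)^2 = -1.
v=11: a=11^3·(≡4), b=11^2·(≡10) mod 11; (4|11)=+1, (10|11)=-1; (−1)^{3·2·5}·(+1)^2·(-1)^3 = -1.
v=5: a=5^0·(≡1), b=5^1·(≡1) mod 5; (1|5)=+1, (1|5)=+1; (−1)^{0·1·2}·(+1)^1·(+1)^0 = +1.
v=7: a=7^0·(≡4), b=7^-2·(≡3) mod 7; (4|7)=+1, (3|7)=-1; (−1)^{0·-2·3}·(+1)^-2·(-1)^0 = +1.
v=∞: -22231 < 0 and 255 > 0  ⇒  (a,b)_∞ = +1.
v=47: a=47^3·(≡5), b=47^2·(≡33) mod 47; (5|47)=-1, (33|47)=-1; (−1)^{3·2·23}·(-1)^2·(-1)^3 = -1.
v=17: a=17^2·(≡12), b=17^1·(≡13) mod 17; (12|17)=-1, (13|17)=+1; (−1)^{2·1·8}·(-1)^1·(+1)^2 = -1.
v=43: a=43^3·(≡42), b=43^2·(≡36) mod 43; (42|43)=-1, (36|43)=+1; (−1)^{3·2·21}·(-1)^2·(+1)^3 = +1.
|Ram(-22231, 255)| = 4, even; anisotropic at {3, 11, 17, 47}.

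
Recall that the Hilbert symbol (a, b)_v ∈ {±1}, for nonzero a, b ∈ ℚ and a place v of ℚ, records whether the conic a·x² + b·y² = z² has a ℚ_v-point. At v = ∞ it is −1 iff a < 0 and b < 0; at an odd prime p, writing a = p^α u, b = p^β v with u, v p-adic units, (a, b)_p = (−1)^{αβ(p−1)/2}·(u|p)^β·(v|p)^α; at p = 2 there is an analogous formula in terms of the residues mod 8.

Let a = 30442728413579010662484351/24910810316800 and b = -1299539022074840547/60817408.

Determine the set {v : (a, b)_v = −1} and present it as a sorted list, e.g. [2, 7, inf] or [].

[2, 11, 29, 31]

Mod squares: a ≡ 289478, b ≡ -454894. Check v ∈ {∞, 2, 3, 5, 7, 11, 13, 23, 29, 31}.
v=∞: 289478 > 0 and -454894 < 0  ⇒  (a,b)_∞ = +1.
v=11: a=11^4·(≡6), b=11^1·(≡8) mod 11; (6|11)=-1, (8|11)=-1; (−1)^{4·1·5}·(-1)^1·(-1)^4 = -1.
v=7: a=7^1·(≡3), b=7^2·(≡1) mod 7; (3|7)=-1, (1|7)=+1; (−1)^{1·2·3}·(-1)^2·(+1)^1 = +1.
v=3: a=3^12·(≡2), b=3^6·(≡2) mod 3; (2|3)=-1, (2|3)=-1; (−1)^{12·6·1}·(-1)^6·(-1)^12 = +1.
v=23: a=23^1·(≡5), b=23^1·(≡12) mod 23; (5|23)=-1, (12|23)=+1; (−1)^{1·1·11}·(-1)^1·(+1)^1 = +1.
v=13: a=13^8·(≡11), b=13^6·(≡7) mod 13; (11|13)=-1, (7|13)=-1; (−1)^{8·6·6}·(-1)^6·(-1)^8 = +1.
v=31: a=31^3·(≡4), b=31^3·(≡25) mod 31; (4|31)=+1, (25|31)=+1; (−1)^{3·3·15}·(+1)^3·(+1)^3 = -1.
v=5: a=5^-2·(≡3), b=5^0·(≡1) mod 5; (3|5)=-1, (1|5)=+1; (−1)^{-2·0·2}·(-1)^0·(+1)^-2 = +1.
v=29: a=29^-1·(≡24), b=29^-1·(≡12) mod 29; (24|29)=+1, (12|29)=-1; (−1)^{-1·-1·14}·(+1)^-1·(-1)^-1 = -1.
v=2: v_2(a)=-35, v_2(b)=-21; units ≡ 3, 1 (mod 8); ε·ε+αω+βω = 1·0+-35·0+-21·1 ≡ 1  ⇒  (a,b)_2 = -1.
|Ram(289478, -454894)| = 4, even; anisotropic at {2, 11, 29, 31}.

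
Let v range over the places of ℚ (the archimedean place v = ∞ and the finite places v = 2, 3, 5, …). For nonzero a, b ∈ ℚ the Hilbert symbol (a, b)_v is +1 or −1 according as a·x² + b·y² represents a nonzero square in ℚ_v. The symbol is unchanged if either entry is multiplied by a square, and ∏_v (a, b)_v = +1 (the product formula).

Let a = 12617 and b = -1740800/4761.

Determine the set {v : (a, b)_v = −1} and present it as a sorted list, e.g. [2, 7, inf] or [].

(a, b) ≡ (12617, -17) mod (ℚ^×)²; places V = {2, 3, 5, 11, 17, 23, 31, 37, ∞}.
(a,b)_17: α=0, u≡3; β=1, v≡8 (mod 17); (3|17)=-1, (8|17)=+1; sign (−1)^0·-1^1·+1^0 = -1.
(a,b)_37: α=1, u≡8; β=0, v≡2 (mod 37); (8|37)=-1, (2|37)=-1; sign (−1)^0·-1^0·-1^1 = -1.
(a,b)_31: α=1, u≡4; β=0, v≡2 (mod 31); (4|31)=+1, (2|31)=+1; sign (−1)^0·+1^0·+1^1 = +1.
(a,b)_2: α=0, β=12; u≡1, v≡7 (mod 8); ε(u)ε(v)=0·1, αω(v)=0·0, βω(u)=12·0; sum ≡ 0  ⇒  +1.
(a,b)_23: α=0, u≡13; β=-2, v≡18 (mod 23); (13|23)=+1, (18|23)=+1; sign (−1)^0·+1^-2·+1^0 = +1.
(a,b)_11: α=1, u≡3; β=0, v≡3 (mod 11); (3|11)=+1, (3|11)=+1; sign (−1)^0·+1^0·+1^1 = +1.
(a,b)_∞: sgn(12617)=+, sgn(-17)=−, so +1.
(a,b)_3: α=0, u≡2; β=-2, v≡1 (mod 3); (2|3)=-1, (1|3)=+1; sign (−1)^0·-1^-2·+1^0 = +1.
(a,b)_5: α=0, u≡2; β=2, v≡3 (mod 5); (2|5)=-1, (3|5)=-1; sign (−1)^0·-1^2·-1^0 = +1.
|Ram(12617, -17)| = 2, even; anisotropic at {17, 37}.

[17, 37]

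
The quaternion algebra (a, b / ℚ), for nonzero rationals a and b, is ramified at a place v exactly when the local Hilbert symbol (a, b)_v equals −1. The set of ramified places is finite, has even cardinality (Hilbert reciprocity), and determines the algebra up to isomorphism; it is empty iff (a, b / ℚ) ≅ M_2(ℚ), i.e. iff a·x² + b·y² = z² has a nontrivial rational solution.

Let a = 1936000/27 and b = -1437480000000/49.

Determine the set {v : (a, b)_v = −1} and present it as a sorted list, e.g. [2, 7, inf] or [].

(a, b) ≡ (30, -330) mod (ℚ^×)²; places V = {2, 3, 5, 7, 11, ∞}.
(a,b)_7: α=0, u≡4; β=-2, v≡5 (mod 7); (4|7)=+1, (5|7)=-1; sign (−1)^0·+1^-2·-1^0 = +1.
(a,b)_∞: sgn(30)=+, sgn(-330)=−, so +1.
(a,b)_2: α=7, β=9; u≡7, v≡3 (mod 8); ε(u)ε(v)=1·1, αω(v)=7·1, βω(u)=9·0; sum ≡ 0  ⇒  +1.
(a,b)_5: α=3, u≡4; β=7, v≡4 (mod 5); (4|5)=+1, (4|5)=+1; sign (−1)^0·+1^7·+1^3 = +1.
(a,b)_3: α=-3, u≡1; β=3, v≡1 (mod 3); (1|3)=+1, (1|3)=+1; sign (−1)^1·+1^3·+1^-3 = -1.
(a,b)_11: α=2, u≡10; β=3, v≡4 (mod 11); (10|11)=-1, (4|11)=+1; sign (−1)^0·-1^3·+1^2 = -1.
|Ram(30, -330)| = 2, even; anisotropic at {3, 11}.

[3, 11]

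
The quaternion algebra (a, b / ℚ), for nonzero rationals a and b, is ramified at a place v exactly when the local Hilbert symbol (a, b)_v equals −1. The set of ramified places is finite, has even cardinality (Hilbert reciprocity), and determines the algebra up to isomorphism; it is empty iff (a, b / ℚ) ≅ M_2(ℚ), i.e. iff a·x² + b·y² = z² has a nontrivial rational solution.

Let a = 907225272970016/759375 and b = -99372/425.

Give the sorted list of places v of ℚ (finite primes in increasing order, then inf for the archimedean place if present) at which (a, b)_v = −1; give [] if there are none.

[2, 3, 7, 17]

Mod squares: a ≡ 510510, b ≡ -51. Check v ∈ {∞, 2, 3, 5, 7, 11, 13, 17}.
v=2: v_2(a)=5, v_2(b)=2; units ≡ 7, 5 (mod 8); ε·ε+αω+βω = 1·0+5·1+2·0 ≡ 1  ⇒  (a,b)_2 = -1.
v=5: a=5^-5·(≡2), b=5^-2·(≡4) mod 5; (2|5)=-1, (4|5)=+1; (−1)^{-5·-2·2}·(-1)^-2·(+1)^-5 = +1.
v=11: a=11^1·(≡9), b=11^0·(≡5) mod 11; (9|11)=+1, (5|11)=+1; (−1)^{1·0·5}·(+1)^0·(+1)^1 = +1.
v=3: a=3^-5·(≡1), b=3^1·(≡1) mod 3; (1|3)=+1, (1|3)=+1; (−1)^{-5·1·1}·(+1)^1·(+1)^-5 = -1.
v=13: a=13^1·(≡3), b=13^2·(≡4) mod 13; (3|13)=+1, (4|13)=+1; (−1)^{1·2·6}·(+1)^2·(+1)^1 = +1.
v=∞: 510510 > 0 and -51 < 0  ⇒  (a,b)_∞ = +1.
v=17: a=17^3·(≡15), b=17^-1·(≡14) mod 17; (15|17)=+1, (14|17)=-1; (−1)^{3·-1·8}·(+1)^-1·(-1)^3 = -1.
v=7: a=7^9·(≡2), b=7^2·(≡6) mod 7; (2|7)=+1, (6|7)=-1; (−1)^{9·2·3}·(+1)^2·(-1)^9 = -1.
|Ram(510510, -51)| = 4, even; anisotropic at {2, 3, 7, 17}.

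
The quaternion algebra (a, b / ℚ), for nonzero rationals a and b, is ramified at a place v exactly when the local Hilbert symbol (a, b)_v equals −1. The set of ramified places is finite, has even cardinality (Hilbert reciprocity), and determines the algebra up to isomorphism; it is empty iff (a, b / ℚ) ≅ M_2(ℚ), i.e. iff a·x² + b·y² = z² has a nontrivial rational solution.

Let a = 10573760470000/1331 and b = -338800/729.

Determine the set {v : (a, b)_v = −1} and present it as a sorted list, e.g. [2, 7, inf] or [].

[7, 17]

(a, b) ≡ (1404557, -7) mod (ℚ^×)²; places V = {2, 3, 5, 7, 11, 13, 17, 29, 37, ∞}.
(a,b)_7: α=3, u≡3; β=1, v≡5 (mod 7); (3|7)=-1, (5|7)=-1; sign (−1)^1·-1^1·-1^3 = -1.
(a,b)_13: α=2, u≡6; β=0, v≡6 (mod 13); (6|13)=-1, (6|13)=-1; sign (−1)^0·-1^0·-1^2 = +1.
(a,b)_∞: sgn(1404557)=+, sgn(-7)=−, so +1.
(a,b)_11: α=-3, u≡2; β=2, v≡9 (mod 11); (2|11)=-1, (9|11)=+1; sign (−1)^0·-1^2·+1^-3 = +1.
(a,b)_17: α=1, u≡2; β=0, v≡12 (mod 17); (2|17)=+1, (12|17)=-1; sign (−1)^0·+1^0·-1^1 = -1.
(a,b)_37: α=1, u≡34; β=0, v≡16 (mod 37); (34|37)=+1, (16|37)=+1; sign (−1)^0·+1^0·+1^1 = +1.
(a,b)_5: α=4, u≡2; β=2, v≡2 (mod 5); (2|5)=-1, (2|5)=-1; sign (−1)^0·-1^2·-1^4 = +1.
(a,b)_3: α=0, u≡2; β=-6, v≡2 (mod 3); (2|3)=-1, (2|3)=-1; sign (−1)^0·-1^-6·-1^0 = +1.
(a,b)_29: α=1, u≡2; β=0, v≡9 (mod 29); (2|29)=-1, (9|29)=+1; sign (−1)^0·-1^0·+1^1 = +1.
(a,b)_2: α=4, β=4; u≡5, v≡1 (mod 8); ε(u)ε(v)=0·0, αω(v)=4·0, βω(u)=4·1; sum ≡ 0  ⇒  +1.
(1404557, -7 / ℚ) ramifies at {7, 17}: a division algebra.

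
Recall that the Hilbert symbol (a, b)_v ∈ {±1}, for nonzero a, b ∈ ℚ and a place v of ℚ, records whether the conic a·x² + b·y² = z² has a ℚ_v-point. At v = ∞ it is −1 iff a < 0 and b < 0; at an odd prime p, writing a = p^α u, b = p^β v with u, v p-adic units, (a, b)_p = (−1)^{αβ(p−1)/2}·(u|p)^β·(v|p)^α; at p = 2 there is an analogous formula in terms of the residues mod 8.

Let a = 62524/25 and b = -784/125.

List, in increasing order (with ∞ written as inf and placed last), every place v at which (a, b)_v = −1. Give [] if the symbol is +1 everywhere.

[2, 11]

Mod squares: a ≡ 319, b ≡ -5. Check v ∈ {∞, 2, 5, 7, 11, 29}.
v=29: a=29^1·(≡12), b=29^0·(≡16) mod 29; (12|29)=-1, (16|29)=+1; (−1)^{1·0·14}·(-1)^0·(+1)^1 = +1.
v=11: a=11^1·(≡10), b=11^0·(≡2) mod 11; (10|11)=-1, (2|11)=-1; (−1)^{1·0·5}·(-1)^0·(-1)^1 = -1.
v=5: a=5^-2·(≡4), b=5^-3·(≡1) mod 5; (4|5)=+1, (1|5)=+1; (−1)^{-2·-3·2}·(+1)^-3·(+1)^-2 = +1.
v=7: a=7^2·(≡4), b=7^2·(≡2) mod 7; (4|7)=+1, (2|7)=+1; (−1)^{2·2·3}·(+1)^2·(+1)^2 = +1.
v=2: v_2(a)=2, v_2(b)=4; units ≡ 7, 3 (mod 8); ε·ε+αω+βω = 1·1+2·1+4·0 ≡ 1  ⇒  (a,b)_2 = -1.
v=∞: 319 > 0 and -5 < 0  ⇒  (a,b)_∞ = +1.
Ram(319, -5) = {2, 11}; no ℚ_2-point on the conic.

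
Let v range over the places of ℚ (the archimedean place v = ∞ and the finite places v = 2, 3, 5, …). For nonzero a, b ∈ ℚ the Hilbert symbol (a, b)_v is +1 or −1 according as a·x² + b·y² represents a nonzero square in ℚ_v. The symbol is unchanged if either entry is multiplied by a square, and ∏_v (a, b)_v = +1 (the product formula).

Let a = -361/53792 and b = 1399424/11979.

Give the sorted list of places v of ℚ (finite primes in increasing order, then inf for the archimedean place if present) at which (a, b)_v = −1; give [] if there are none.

(a, b) ≡ (-2, 286) mod (ℚ^×)²; places V = {2, 3, 11, 13, 19, 29, 41, ∞}.
(a,b)_41: α=-2, u≡31; β=0, v≡31 (mod 41); (31|41)=+1, (31|41)=+1; sign (−1)^0·+1^0·+1^-2 = +1.
(a,b)_29: α=0, u≡14; β=2, v≡20 (mod 29); (14|29)=-1, (20|29)=+1; sign (−1)^0·-1^2·+1^0 = +1.
(a,b)_19: α=2, u≡6; β=0, v≡4 (mod 19); (6|19)=+1, (4|19)=+1; sign (−1)^0·+1^0·+1^2 = +1.
(a,b)_2: α=-5, β=7; u≡7, v≡7 (mod 8); ε(u)ε(v)=1·1, αω(v)=-5·0, βω(u)=7·0; sum ≡ 1  ⇒  -1.
(a,b)_13: α=0, u≡5; β=1, v≡10 (mod 13); (5|13)=-1, (10|13)=+1; sign (−1)^0·-1^1·+1^0 = -1.
(a,b)_11: α=0, u≡1; β=-3, v≡9 (mod 11); (1|11)=+1, (9|11)=+1; sign (−1)^0·+1^-3·+1^0 = +1.
(a,b)_∞: sgn(-2)=−, sgn(286)=+, so +1.
(a,b)_3: α=0, u≡1; β=-2, v≡1 (mod 3); (1|3)=+1, (1|3)=+1; sign (−1)^0·+1^-2·+1^0 = +1.
(-2, 286 / ℚ) ramifies at {2, 13}: a division algebra.

[2, 13]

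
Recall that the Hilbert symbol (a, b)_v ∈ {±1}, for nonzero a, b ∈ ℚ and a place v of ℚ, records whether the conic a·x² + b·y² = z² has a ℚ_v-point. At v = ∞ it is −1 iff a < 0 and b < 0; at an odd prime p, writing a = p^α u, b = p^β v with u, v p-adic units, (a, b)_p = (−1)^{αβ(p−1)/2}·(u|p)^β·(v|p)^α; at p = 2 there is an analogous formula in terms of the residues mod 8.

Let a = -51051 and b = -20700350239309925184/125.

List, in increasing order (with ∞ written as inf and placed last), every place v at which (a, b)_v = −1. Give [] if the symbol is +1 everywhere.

[17, inf]

(a, b) ≡ (-51051, -105) mod (ℚ^×)²; places V = {2, 3, 5, 7, 11, 13, 17, ∞}.
(a,b)_17: α=1, u≡6; β=4, v≡12 (mod 17); (6|17)=-1, (12|17)=-1; sign (−1)^0·-1^4·-1^1 = -1.
(a,b)_2: α=0, β=6; u≡5, v≡7 (mod 8); ε(u)ε(v)=0·1, αω(v)=0·0, βω(u)=6·1; sum ≡ 0  ⇒  +1.
(a,b)_13: α=1, u≡12; β=4, v≡12 (mod 13); (12|13)=+1, (12|13)=+1; sign (−1)^0·+1^4·+1^1 = +1.
(a,b)_7: α=1, u≡1; β=3, v≡5 (mod 7); (1|7)=+1, (5|7)=-1; sign (−1)^1·+1^3·-1^1 = +1.
(a,b)_5: α=0, u≡4; β=-3, v≡1 (mod 5); (4|5)=+1, (1|5)=+1; sign (−1)^0·+1^-3·+1^0 = +1.
(a,b)_3: α=1, u≡2; β=3, v≡1 (mod 3); (2|3)=-1, (1|3)=+1; sign (−1)^1·-1^3·+1^1 = +1.
(a,b)_∞: sgn(-51051)=−, sgn(-105)=−, so -1.
(a,b)_11: α=1, u≡1; β=4, v≡5 (mod 11); (1|11)=+1, (5|11)=+1; sign (−1)^0·+1^4·+1^1 = +1.
|Ram(-51051, -105)| = 2, even; anisotropic at {17, ∞}.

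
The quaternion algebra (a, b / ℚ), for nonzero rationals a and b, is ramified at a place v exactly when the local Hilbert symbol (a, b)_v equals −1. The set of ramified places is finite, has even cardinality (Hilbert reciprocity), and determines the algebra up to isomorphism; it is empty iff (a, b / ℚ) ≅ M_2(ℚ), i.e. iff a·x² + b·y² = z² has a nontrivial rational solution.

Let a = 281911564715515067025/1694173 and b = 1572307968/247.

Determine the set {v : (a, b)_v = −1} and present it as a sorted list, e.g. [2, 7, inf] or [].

Mod squares: a ≡ 13, b ≡ 1312311. Check v ∈ {∞, 2, 3, 5, 7, 11, 13, 17, 19, 23}.
v=5: a=5^2·(≡2), b=5^0·(≡4) mod 5; (2|5)=-1, (4|5)=+1; (−1)^{2·0·2}·(-1)^0·(+1)^2 = +1.
v=17: a=17^4·(≡1), b=17^2·(≡4) mod 17; (1|17)=+1, (4|17)=+1; (−1)^{4·2·8}·(+1)^2·(+1)^4 = +1.
v=19: a=19^-4·(≡18), b=19^-1·(≡16) mod 19; (18|19)=-1, (16|19)=+1; (−1)^{-4·-1·9}·(-1)^-1·(+1)^-4 = -1.
v=2: v_2(a)=0, v_2(b)=10; units ≡ 5, 7 (mod 8); ε·ε+αω+βω = 0·1+0·0+10·1 ≡ 0  ⇒  (a,b)_2 = +1.
v=13: a=13^-1·(≡12), b=13^-1·(≡6) mod 13; (12|13)=+1, (6|13)=-1; (−1)^{-1·-1·6}·(+1)^-1·(-1)^-1 = -1.
v=11: a=11^2·(≡8), b=11^1·(≡6) mod 11; (8|11)=-1, (6|11)=-1; (−1)^{2·1·5}·(-1)^1·(-1)^2 = -1.
v=7: a=7^2·(≡3), b=7^1·(≡6) mod 7; (3|7)=-1, (6|7)=-1; (−1)^{2·1·3}·(-1)^1·(-1)^2 = -1.
v=∞: 13 > 0 and 1312311 > 0  ⇒  (a,b)_∞ = +1.
v=3: a=3^16·(≡1), b=3^1·(≡1) mod 3; (1|3)=+1, (1|3)=+1; (−1)^{16·1·1}·(+1)^1·(+1)^16 = +1.
v=23: a=23^2·(≡4), b=23^1·(≡20) mod 23; (4|23)=+1, (20|23)=-1; (−1)^{2·1·11}·(+1)^1·(-1)^2 = +1.
Ram(13, 1312311) = {7, 11, 13, 19}; no ℚ_7-point on the conic.

[7, 11, 13, 19]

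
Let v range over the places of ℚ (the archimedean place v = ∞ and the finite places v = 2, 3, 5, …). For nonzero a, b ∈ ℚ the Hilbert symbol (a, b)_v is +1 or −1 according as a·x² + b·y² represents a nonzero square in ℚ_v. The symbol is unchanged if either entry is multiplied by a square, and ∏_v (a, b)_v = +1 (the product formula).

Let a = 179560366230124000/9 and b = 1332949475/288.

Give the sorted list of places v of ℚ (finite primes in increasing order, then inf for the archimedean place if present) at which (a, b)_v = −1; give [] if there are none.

[5, 29]

Mod squares: a ≡ 4510, b ≡ 630982. Check v ∈ {∞, 2, 3, 5, 11, 13, 23, 29, 41, 43}.
v=29: a=29^2·(≡14), b=29^1·(≡18) mod 29; (14|29)=-1, (18|29)=-1; (−1)^{2·1·14}·(-1)^1·(-1)^2 = -1.
v=3: a=3^-2·(≡1), b=3^-2·(≡1) mod 3; (1|3)=+1, (1|3)=+1; (−1)^{-2·-2·1}·(+1)^-2·(+1)^-2 = +1.
v=41: a=41^1·(≡17), b=41^0·(≡33) mod 41; (17|41)=-1, (33|41)=+1; (−1)^{1·0·20}·(-1)^0·(+1)^1 = +1.
v=13: a=13^0·(≡12), b=13^2·(≡3) mod 13; (12|13)=+1, (3|13)=+1; (−1)^{0·2·6}·(+1)^2·(+1)^0 = +1.
v=5: a=5^3·(≡3), b=5^2·(≡3) mod 5; (3|5)=-1, (3|5)=-1; (−1)^{3·2·2}·(-1)^2·(-1)^3 = -1.
v=23: a=23^2·(≡1), b=23^1·(≡12) mod 23; (1|23)=+1, (12|23)=+1; (−1)^{2·1·11}·(+1)^1·(+1)^2 = +1.
v=43: a=43^2·(≡24), b=43^1·(≡40) mod 43; (24|43)=+1, (40|43)=+1; (−1)^{2·1·21}·(+1)^1·(+1)^2 = +1.
v=2: v_2(a)=5, v_2(b)=-5; units ≡ 7, 3 (mod 8); ε·ε+αω+βω = 1·1+5·1+-5·0 ≡ 0  ⇒  (a,b)_2 = +1.
v=∞: 4510 > 0 and 630982 > 0  ⇒  (a,b)_∞ = +1.
v=11: a=11^3·(≡3), b=11^1·(≡2) mod 11; (3|11)=+1, (2|11)=-1; (−1)^{3·1·5}·(+1)^1·(-1)^3 = +1.
(4510, 630982 / ℚ) ramifies at {5, 29}: a division algebra.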